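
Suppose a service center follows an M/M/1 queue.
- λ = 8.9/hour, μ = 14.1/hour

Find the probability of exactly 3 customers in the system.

ρ = λ/μ = 8.9/14.1 = 0.6312
P(n) = (1-ρ)ρⁿ
P(3) = (1-0.6312) × 0.6312^3
P(3) = 0.3688 × 0.2515
P(3) = 0.09275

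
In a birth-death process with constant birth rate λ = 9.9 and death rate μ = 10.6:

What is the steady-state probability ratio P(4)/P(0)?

For constant rates: P(n)/P(0) = (λ/μ)^n
P(4)/P(0) = (9.9/10.6)^4 = 0.93396^4 = 0.7609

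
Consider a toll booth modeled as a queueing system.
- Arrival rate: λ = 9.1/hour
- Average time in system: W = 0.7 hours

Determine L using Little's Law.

Little's Law: L = λW
L = 9.1 × 0.7 = 6.3700 vehicles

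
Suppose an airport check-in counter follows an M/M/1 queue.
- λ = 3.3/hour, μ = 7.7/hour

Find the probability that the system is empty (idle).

ρ = λ/μ = 3.3/7.7 = 0.4286
P(0) = 1 - ρ = 1 - 0.4286 = 0.5714
The server is idle 57.14% of the time.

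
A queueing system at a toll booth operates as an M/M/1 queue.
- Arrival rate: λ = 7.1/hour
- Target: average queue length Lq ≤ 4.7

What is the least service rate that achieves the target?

For M/M/1: Lq = λ²/(μ(μ-λ))
Need Lq ≤ 4.7, i.e. μ(μ-λ) ≥ λ²/4.7
μ² - 7.1μ - 50.41/4.7 ≥ 0  →  μ² - 7.1μ - 10.72553 ≥ 0
Quadratic formula (positive root): μ = [λ + √(λ² + 4×10.72553)]/2
Discriminant: 50.41 + 4×10.72553 = 93.3121, √93.3121 = 9.6598
μ ≥ (7.1 + 9.6598)/2 = 8.3799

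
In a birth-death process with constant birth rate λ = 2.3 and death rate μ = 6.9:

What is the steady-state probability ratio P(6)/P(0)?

For constant rates: P(n)/P(0) = (λ/μ)^n
P(6)/P(0) = (2.3/6.9)^6 = 0.33333^6 = 0.001372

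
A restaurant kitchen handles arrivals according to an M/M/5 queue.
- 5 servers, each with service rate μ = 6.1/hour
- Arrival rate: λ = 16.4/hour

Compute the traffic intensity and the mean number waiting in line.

Traffic intensity: ρ = λ/(cμ) = 16.4/(5×6.1) = 0.5377
Since ρ = 0.5377 < 1, system is stable.
Offered load a = λ/μ = cρ = 16.4/6.1 = 2.6885
P₀ = [ Σₙ₌₀^4 aⁿ/n! + a^5/(5!(1-ρ)) ]⁻¹
Σ = a^0/0! + a^1/1! + a^2/2! + a^3/3! + a^4/4! = 1.00000 + 2.68852 + 3.61408 + 3.23885 + 2.17693 = 12.7184
a^5/(5!(1-ρ)) = 140.4656/(120 × 0.4623) = 2.5320
P₀ = 1/(12.7184 + 2.5320) = 0.06557
Lq = P₀·a^5·ρ / (5!(1-ρ)²) = 0.06557 × 140.4656 × 0.5377 / (120 × 0.2137) = 0.1931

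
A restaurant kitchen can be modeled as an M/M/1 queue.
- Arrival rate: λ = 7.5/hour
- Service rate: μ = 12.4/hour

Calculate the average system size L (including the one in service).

ρ = λ/μ = 7.5/12.4 = 0.6048
For M/M/1: L = λ/(μ-λ)
L = 7.5/(12.4-7.5) = 7.5/4.90
L = 1.5306 orders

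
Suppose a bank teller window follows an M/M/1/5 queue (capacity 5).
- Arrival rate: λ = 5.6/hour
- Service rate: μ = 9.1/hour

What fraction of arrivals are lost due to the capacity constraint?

ρ = λ/μ = 5.6/9.1 = 0.61538
P₀ = (1-ρ)/(1-ρ^(K+1)) = (1-0.61538)/(1-0.61538^6) = 0.3846/0.9457 = 0.4067
P_K = P₀×ρ^K = 0.4067 × 0.61538^5 = 0.4067 × 0.08825 = 0.03589
Blocking probability = 3.59%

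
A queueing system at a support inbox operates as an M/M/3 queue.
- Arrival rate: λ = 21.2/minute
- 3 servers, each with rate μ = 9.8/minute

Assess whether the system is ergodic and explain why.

Stability requires ρ = λ/(cμ) < 1
ρ = 21.2/(3 × 9.8) = 21.2/29.40 = 0.7211
Since 0.7211 < 1, the system is STABLE.
The servers are busy 72.11% of the time.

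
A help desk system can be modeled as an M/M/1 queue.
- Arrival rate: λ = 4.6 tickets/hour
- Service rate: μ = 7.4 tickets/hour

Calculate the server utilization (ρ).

Server utilization: ρ = λ/μ
ρ = 4.6/7.4 = 0.6216
The server is busy 62.16% of the time.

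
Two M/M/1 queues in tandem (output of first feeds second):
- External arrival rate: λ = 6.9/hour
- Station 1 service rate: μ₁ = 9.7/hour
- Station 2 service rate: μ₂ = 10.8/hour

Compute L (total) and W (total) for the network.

By Jackson's theorem, each station behaves as independent M/M/1.
Station 1: ρ₁ = 6.9/9.7 = 0.7113, L₁ = ρ₁/(1-ρ₁) = λ/(μ₁-λ) = 6.9/2.80 = 2.4643
Station 2: ρ₂ = 6.9/10.8 = 0.6389, L₂ = ρ₂/(1-ρ₂) = λ/(μ₂-λ) = 6.9/3.90 = 1.7692
Total: L = L₁ + L₂ = 2.4643 + 1.7692 = 4.2335
W = L/λ = 4.2335/6.9 = 0.6136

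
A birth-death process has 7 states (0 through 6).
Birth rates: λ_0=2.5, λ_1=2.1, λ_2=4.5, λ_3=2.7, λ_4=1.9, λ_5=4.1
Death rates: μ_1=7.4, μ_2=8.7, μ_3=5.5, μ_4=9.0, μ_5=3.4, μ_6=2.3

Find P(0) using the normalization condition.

Ratios P(n)/P(0) = (λ₀···λₙ₋₁)/(μ₁···μₙ):
P(1)/P(0) = (2.5)/(7.4) = 0.3378
P(2)/P(0) = (2.5×2.1)/(7.4×8.7) = 0.08155
P(3)/P(0) = (2.5×2.1×4.5)/(7.4×8.7×5.5) = 0.06672
P(4)/P(0) = (2.5×2.1×4.5×2.7)/(7.4×8.7×5.5×9.0) = 0.02002
P(5)/P(0) = (2.5×2.1×4.5×2.7×1.9)/(7.4×8.7×5.5×9.0×3.4) = 0.01119
P(6)/P(0) = (2.5×2.1×4.5×2.7×1.9×4.1)/(7.4×8.7×5.5×9.0×3.4×2.3) = 0.01994

Normalization: ∑ P(n) = 1
P(0) × (1.0000 + 0.3378 + 0.08155 + 0.06672 + 0.02002 + 0.01119 + 0.01994) = 1
P(0) × 1.5372 = 1
P(0) = 1/1.5372 = 0.6505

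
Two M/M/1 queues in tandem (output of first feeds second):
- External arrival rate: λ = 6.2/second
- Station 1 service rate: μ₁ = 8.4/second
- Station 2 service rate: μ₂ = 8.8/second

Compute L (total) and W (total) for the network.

By Jackson's theorem, each station behaves as independent M/M/1.
Station 1: ρ₁ = 6.2/8.4 = 0.7381, L₁ = ρ₁/(1-ρ₁) = λ/(μ₁-λ) = 6.2/2.20 = 2.8182
Station 2: ρ₂ = 6.2/8.8 = 0.7045, L₂ = ρ₂/(1-ρ₂) = λ/(μ₂-λ) = 6.2/2.60 = 2.3846
Total: L = L₁ + L₂ = 2.8182 + 2.3846 = 5.2028
W = L/λ = 5.2028/6.2 = 0.8392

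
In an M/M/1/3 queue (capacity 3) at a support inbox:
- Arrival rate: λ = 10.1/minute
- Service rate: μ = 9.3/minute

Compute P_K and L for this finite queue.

ρ = λ/μ = 10.1/9.3 = 1.08602
P₀ = (1-ρ)/(1-ρ^(K+1)) = (1-1.08602)/(1-1.08602^4) = -0.086020/-0.39108 = 0.2200
P_K = P₀×ρ^K = 0.21996 × 1.08602^3 = 0.21996 × 1.2809 = 0.2817
Blocking probability P_3 = 0.2817 (28.17%)
L = ρ[1 - (K+1)ρ^K + Kρ^(K+1)] / [(1-ρ)(1-ρ^(K+1))]
L = 1.08602 × (1 - 4×1.2808948 + 3×1.3910774) / ((1 - 1.08602) × (1 - 1.3910774)) = 1.6030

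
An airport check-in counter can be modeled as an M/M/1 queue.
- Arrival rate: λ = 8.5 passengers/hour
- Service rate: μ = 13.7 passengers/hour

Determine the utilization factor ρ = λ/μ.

Server utilization: ρ = λ/μ
ρ = 8.5/13.7 = 0.6204
The server is busy 62.04% of the time.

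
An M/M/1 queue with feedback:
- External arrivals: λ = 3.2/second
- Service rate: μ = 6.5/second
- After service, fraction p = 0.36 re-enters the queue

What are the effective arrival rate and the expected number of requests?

Effective arrival rate: λ_eff = λ/(1-p) = 3.2/(1-0.36) = 3.2/0.64 = 5.0000
ρ = λ_eff/μ = 5.0000/6.5 = 0.76923
L = ρ/(1-ρ) = 0.76923/(1-0.76923) = 3.3333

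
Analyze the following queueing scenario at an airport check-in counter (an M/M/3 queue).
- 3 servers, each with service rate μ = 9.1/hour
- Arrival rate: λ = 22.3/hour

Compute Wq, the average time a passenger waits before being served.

Traffic intensity: ρ = λ/(cμ) = 22.3/(3×9.1) = 0.8168
Since ρ = 0.8168 < 1, system is stable.
Offered load a = λ/μ = cρ = 22.3/9.1 = 2.4505
P₀ = [ Σₙ₌₀^2 aⁿ/n! + a^3/(3!(1-ρ)) ]⁻¹
Σ = a^0/0! + a^1/1! + a^2/2! = 1.0000 + 2.4505 + 3.0026 = 6.4531
a^3/(3!(1-ρ)) = 14.7160/(6 × 0.18315) = 13.3916
P₀ = 1/(6.4531 + 13.3916) = 0.05039
Lq = P₀·a^3·ρ / (3!(1-ρ)²) = 0.050391 × 14.7160 × 0.81685 / (6 × 0.033544) = 3.0097
Wq = Lq/λ = 3.0097/22.3 = 0.1350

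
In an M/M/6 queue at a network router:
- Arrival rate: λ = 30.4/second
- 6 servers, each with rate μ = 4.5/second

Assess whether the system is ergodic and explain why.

Stability requires ρ = λ/(cμ) < 1
ρ = 30.4/(6 × 4.5) = 30.4/27.00 = 1.1259
Since 1.1259 ≥ 1, the system is UNSTABLE.
Need c > λ/μ = 30.4/4.5 = 6.76.
Minimum servers needed: c = 7.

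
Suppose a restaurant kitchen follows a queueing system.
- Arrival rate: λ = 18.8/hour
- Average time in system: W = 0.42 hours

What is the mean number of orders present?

Little's Law: L = λW
L = 18.8 × 0.42 = 7.8960 orders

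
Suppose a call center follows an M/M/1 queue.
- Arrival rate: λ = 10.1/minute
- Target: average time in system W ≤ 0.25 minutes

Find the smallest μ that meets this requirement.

For M/M/1: W = 1/(μ-λ)
Need W ≤ 0.25, so 1/(μ-λ) ≤ 0.25
μ - λ ≥ 1/0.25 = 4.0000
μ ≥ 10.1 + 4.0000 = 14.1000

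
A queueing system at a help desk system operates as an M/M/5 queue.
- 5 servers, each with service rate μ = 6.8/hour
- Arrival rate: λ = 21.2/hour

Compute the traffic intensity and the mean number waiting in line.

Traffic intensity: ρ = λ/(cμ) = 21.2/(5×6.8) = 0.6235
Since ρ = 0.6235 < 1, system is stable.
Offered load a = λ/μ = cρ = 21.2/6.8 = 3.1176
P₀ = [ Σₙ₌₀^4 aⁿ/n! + a^5/(5!(1-ρ)) ]⁻¹
Σ = a^0/0! + a^1/1! + a^2/2! + a^3/3! + a^4/4! = 1.0000 + 3.1176 + 4.8599 + 5.0504 + 3.9364 = 17.9643
a^5/(5!(1-ρ)) = 294.5335/(120 × 0.37647) = 6.5196
P₀ = 1/(17.9643 + 6.5196) = 0.04084
Lq = P₀·a^5·ρ / (5!(1-ρ)²) = 0.040843 × 294.5335 × 0.62353 / (120 × 0.14173) = 0.4410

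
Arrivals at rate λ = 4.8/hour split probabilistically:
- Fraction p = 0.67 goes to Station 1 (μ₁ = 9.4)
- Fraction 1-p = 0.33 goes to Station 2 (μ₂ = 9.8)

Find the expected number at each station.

Effective rates: λ₁ = 4.8×0.67 = 3.216, λ₂ = 4.8×0.33 = 1.584
Station 1: ρ₁ = 3.216/9.4 = 0.34213, L₁ = ρ₁/(1-ρ₁) = 0.34213/(1-0.34213) = 0.5201
Station 2: ρ₂ = 1.584/9.8 = 0.16163, L₂ = ρ₂/(1-ρ₂) = 0.16163/(1-0.16163) = 0.1928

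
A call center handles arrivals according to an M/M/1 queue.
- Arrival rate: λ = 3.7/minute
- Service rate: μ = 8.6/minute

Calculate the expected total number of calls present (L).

ρ = λ/μ = 3.7/8.6 = 0.4302
For M/M/1: L = λ/(μ-λ)
L = 3.7/(8.6-3.7) = 3.7/4.90
L = 0.7551 calls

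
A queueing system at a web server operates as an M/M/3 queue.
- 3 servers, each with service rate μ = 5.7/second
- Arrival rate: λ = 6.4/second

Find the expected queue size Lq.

Traffic intensity: ρ = λ/(cμ) = 6.4/(3×5.7) = 0.3743
Since ρ = 0.3743 < 1, system is stable.
Offered load a = λ/μ = cρ = 6.4/5.7 = 1.1228
P₀ = [ Σₙ₌₀^2 aⁿ/n! + a^3/(3!(1-ρ)) ]⁻¹
Σ = a^0/0! + a^1/1! + a^2/2! = 1.00000 + 1.12281 + 0.630348 = 2.7532
a^3/(3!(1-ρ)) = 1.4155/(6 × 0.6257) = 0.3770
P₀ = 1/(2.7532 + 0.3770) = 0.3195
Lq = P₀·a^3·ρ / (3!(1-ρ)²) = 0.31947 × 1.4155 × 0.37427 / (6 × 0.39154) = 0.07204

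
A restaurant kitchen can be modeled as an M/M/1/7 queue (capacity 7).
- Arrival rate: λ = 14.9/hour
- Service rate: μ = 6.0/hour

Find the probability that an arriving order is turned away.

ρ = λ/μ = 14.9/6.0 = 2.4833
P₀ = (1-ρ)/(1-ρ^(K+1)) = (1-2.4833)/(1-2.4833^8) = -1.4833/-1445.2172 = 0.001026
P_K = P₀×ρ^K = 0.00102635 × 2.4833^7 = 0.00102635 × 582.3771 = 0.5977
Blocking probability = 59.77%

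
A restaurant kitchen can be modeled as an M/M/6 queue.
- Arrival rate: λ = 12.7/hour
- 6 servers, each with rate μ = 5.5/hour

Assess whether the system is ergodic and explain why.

Stability requires ρ = λ/(cμ) < 1
ρ = 12.7/(6 × 5.5) = 12.7/33.00 = 0.3848
Since 0.3848 < 1, the system is STABLE.
The servers are busy 38.48% of the time.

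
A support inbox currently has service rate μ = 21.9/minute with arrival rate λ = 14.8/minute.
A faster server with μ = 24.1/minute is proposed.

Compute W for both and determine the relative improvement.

System 1: ρ₁ = 14.8/21.9 = 0.6758, W₁ = 1/(21.9-14.8) = 0.14085
System 2: ρ₂ = 14.8/24.1 = 0.6141, W₂ = 1/(24.1-14.8) = 0.10753
Improvement: (W₁-W₂)/W₁ = (0.14085-0.10753)/0.14085 = 23.66%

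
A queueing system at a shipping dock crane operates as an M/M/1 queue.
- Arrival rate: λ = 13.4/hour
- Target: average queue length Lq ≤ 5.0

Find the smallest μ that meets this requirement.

For M/M/1: Lq = λ²/(μ(μ-λ))
Need Lq ≤ 5.0, i.e. μ(μ-λ) ≥ λ²/5.0
μ² - 13.4μ - 179.56/5.0 ≥ 0  →  μ² - 13.4μ - 35.9120 ≥ 0
Quadratic formula (positive root): μ = [λ + √(λ² + 4×35.9120)]/2
Discriminant: 179.56 + 4×35.9120 = 323.2080, √323.2080 = 17.9780
μ ≥ (13.4 + 17.9780)/2 = 15.6890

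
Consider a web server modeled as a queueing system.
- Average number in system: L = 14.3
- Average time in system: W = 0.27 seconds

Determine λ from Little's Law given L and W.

Little's Law: L = λW, so λ = L/W
λ = 14.3/0.27 = 52.9630 requests/second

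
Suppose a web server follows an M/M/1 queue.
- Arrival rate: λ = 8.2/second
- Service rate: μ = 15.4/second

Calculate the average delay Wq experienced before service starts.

First, compute utilization: ρ = λ/μ = 8.2/15.4 = 0.5325
For M/M/1: Wq = λ/(μ(μ-λ))
Wq = 8.2/(15.4 × (15.4-8.2))
Wq = 8.2/(15.4 × 7.20)
Wq = 0.07395 seconds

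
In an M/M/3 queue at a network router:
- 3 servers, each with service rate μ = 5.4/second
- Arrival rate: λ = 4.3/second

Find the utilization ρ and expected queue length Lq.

Traffic intensity: ρ = λ/(cμ) = 4.3/(3×5.4) = 0.2654
Since ρ = 0.2654 < 1, system is stable.
Offered load a = λ/μ = cρ = 4.3/5.4 = 0.7963
P₀ = [ Σₙ₌₀^2 aⁿ/n! + a^3/(3!(1-ρ)) ]⁻¹
Σ = a^0/0! + a^1/1! + a^2/2! = 1.0000 + 0.7963 + 0.3170 = 2.1133
a^3/(3!(1-ρ)) = 0.5049/(6 × 0.7346) = 0.1146
P₀ = 1/(2.1133 + 0.1146) = 0.4489
Lq = P₀·a^3·ρ / (3!(1-ρ)²) = 0.4489 × 0.5049 × 0.2654 / (6 × 0.5396) = 0.01858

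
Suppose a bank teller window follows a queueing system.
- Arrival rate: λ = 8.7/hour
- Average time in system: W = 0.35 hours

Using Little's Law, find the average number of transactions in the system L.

Little's Law: L = λW
L = 8.7 × 0.35 = 3.0450 transactions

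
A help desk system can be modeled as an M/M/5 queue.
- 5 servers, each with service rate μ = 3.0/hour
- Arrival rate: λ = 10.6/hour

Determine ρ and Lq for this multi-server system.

Traffic intensity: ρ = λ/(cμ) = 10.6/(5×3.0) = 0.7067
Since ρ = 0.7067 < 1, system is stable.
Offered load a = λ/μ = cρ = 10.6/3.0 = 3.5333
P₀ = [ Σₙ₌₀^4 aⁿ/n! + a^5/(5!(1-ρ)) ]⁻¹
Σ = a^0/0! + a^1/1! + a^2/2! + a^3/3! + a^4/4! = 1.0000 + 3.5333 + 6.2422 + 7.3520 + 6.4942 = 24.6217
a^5/(5!(1-ρ)) = 550.7101/(120 × 0.293333) = 15.6452
P₀ = 1/(24.6217 + 15.6452) = 0.02483
Lq = P₀·a^5·ρ / (5!(1-ρ)²) = 0.02483 × 550.7101 × 0.7067 / (120 × 0.08604) = 0.9360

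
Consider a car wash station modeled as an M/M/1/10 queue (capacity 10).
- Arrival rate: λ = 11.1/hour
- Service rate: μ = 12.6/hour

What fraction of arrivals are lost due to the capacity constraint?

ρ = λ/μ = 11.1/12.6 = 0.880952
P₀ = (1-ρ)/(1-ρ^(K+1)) = (1-0.880952)/(1-0.880952^11) = 0.11905/0.75199 = 0.1583
P_K = P₀×ρ^K = 0.15831 × 0.880952^10 = 0.15831 × 0.28153 = 0.04457
Blocking probability = 4.46%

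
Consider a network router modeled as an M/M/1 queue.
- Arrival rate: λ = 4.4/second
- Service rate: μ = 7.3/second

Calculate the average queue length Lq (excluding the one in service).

ρ = λ/μ = 4.4/7.3 = 0.6027
For M/M/1: Lq = λ²/(μ(μ-λ))
Lq = 19.36/(7.3 × 2.90)
Lq = 0.9145 packets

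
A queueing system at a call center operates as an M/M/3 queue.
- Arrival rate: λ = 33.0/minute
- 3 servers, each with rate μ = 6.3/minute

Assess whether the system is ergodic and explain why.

Stability requires ρ = λ/(cμ) < 1
ρ = 33.0/(3 × 6.3) = 33.0/18.90 = 1.7460
Since 1.7460 ≥ 1, the system is UNSTABLE.
Need c > λ/μ = 33.0/6.3 = 5.24.
Minimum servers needed: c = 6.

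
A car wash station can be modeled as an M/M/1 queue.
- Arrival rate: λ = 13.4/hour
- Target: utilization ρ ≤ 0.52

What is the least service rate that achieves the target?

ρ = λ/μ, so μ = λ/ρ
μ ≥ 13.4/0.52 = 25.7692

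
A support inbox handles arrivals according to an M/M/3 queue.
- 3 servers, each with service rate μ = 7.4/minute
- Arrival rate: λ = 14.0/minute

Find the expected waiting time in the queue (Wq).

Traffic intensity: ρ = λ/(cμ) = 14.0/(3×7.4) = 0.6306
Since ρ = 0.6306 < 1, system is stable.
Offered load a = λ/μ = cρ = 14.0/7.4 = 1.8919
P₀ = [ Σₙ₌₀^2 aⁿ/n! + a^3/(3!(1-ρ)) ]⁻¹
Σ = a^0/0! + a^1/1! + a^2/2! = 1.0000 + 1.8919 + 1.7896 = 4.6815
a^3/(3!(1-ρ)) = 6.7716/(6 × 0.36937) = 3.0555
P₀ = 1/(4.6815 + 3.0555) = 0.1292
Lq = P₀·a^3·ρ / (3!(1-ρ)²) = 0.129249 × 6.77156 × 0.630631 / (6 × 0.136434) = 0.6742
Wq = Lq/λ = 0.6742/14.0 = 0.04816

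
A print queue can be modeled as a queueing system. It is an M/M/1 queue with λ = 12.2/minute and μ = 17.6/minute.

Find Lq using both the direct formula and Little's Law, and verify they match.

Method 1 (direct): Lq = λ²/(μ(μ-λ)) = 148.84/(17.6 × 5.40) = 1.5661

Method 2 (Little's Law):
W = 1/(μ-λ) = 1/5.40 = 0.18519
Wq = W - 1/μ = 0.18519 - 0.056818 = 0.12837
Lq = λWq = 12.2 × 0.12837 = 1.5661 ✔ (matches Method 1)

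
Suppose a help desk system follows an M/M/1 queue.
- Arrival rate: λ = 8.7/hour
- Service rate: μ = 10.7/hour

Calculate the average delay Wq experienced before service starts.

First, compute utilization: ρ = λ/μ = 8.7/10.7 = 0.8131
For M/M/1: Wq = λ/(μ(μ-λ))
Wq = 8.7/(10.7 × (10.7-8.7))
Wq = 8.7/(10.7 × 2.00)
Wq = 0.4065 hours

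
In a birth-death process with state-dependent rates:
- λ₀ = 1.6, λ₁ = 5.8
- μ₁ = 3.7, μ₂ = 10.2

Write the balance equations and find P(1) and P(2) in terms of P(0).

Balance equations:
State 0: λ₀P₀ = μ₁P₁ → P₁ = (λ₀/μ₁)P₀ = (1.6/3.7)P₀ = 0.4324P₀
State 1: P₂ = (λ₀λ₁)/(μ₁μ₂)P₀ = (1.6×5.8)/(3.7×10.2)P₀ = 0.2459P₀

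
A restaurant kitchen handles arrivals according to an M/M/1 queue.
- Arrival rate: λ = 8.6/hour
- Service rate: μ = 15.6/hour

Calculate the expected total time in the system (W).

First, compute utilization: ρ = λ/μ = 8.6/15.6 = 0.5513
For M/M/1: W = 1/(μ-λ)
W = 1/(15.6-8.6) = 1/7.00
W = 0.1429 hours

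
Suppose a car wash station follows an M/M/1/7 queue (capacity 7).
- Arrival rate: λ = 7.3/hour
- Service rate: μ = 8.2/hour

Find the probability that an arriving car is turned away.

ρ = λ/μ = 7.3/8.2 = 0.89024
P₀ = (1-ρ)/(1-ρ^(K+1)) = (1-0.89024)/(1-0.89024^8) = 0.1098/0.6055 = 0.1813
P_K = P₀×ρ^K = 0.1813 × 0.89024^7 = 0.1813 × 0.4431 = 0.08033
Blocking probability = 8.03%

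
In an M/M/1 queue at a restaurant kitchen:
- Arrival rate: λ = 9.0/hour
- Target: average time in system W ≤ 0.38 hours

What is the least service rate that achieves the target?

For M/M/1: W = 1/(μ-λ)
Need W ≤ 0.38, so 1/(μ-λ) ≤ 0.38
μ - λ ≥ 1/0.38 = 2.6316
μ ≥ 9.0 + 2.6316 = 11.6316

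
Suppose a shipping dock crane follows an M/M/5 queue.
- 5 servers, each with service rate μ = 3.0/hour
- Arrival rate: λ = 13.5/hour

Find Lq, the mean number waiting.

Traffic intensity: ρ = λ/(cμ) = 13.5/(5×3.0) = 0.9000
Since ρ = 0.9000 < 1, system is stable.
Offered load a = λ/μ = cρ = 13.5/3.0 = 4.5000
P₀ = [ Σₙ₌₀^4 aⁿ/n! + a^5/(5!(1-ρ)) ]⁻¹
Σ = a^0/0! + a^1/1! + a^2/2! + a^3/3! + a^4/4! = 1.0000 + 4.5000 + 10.1250 + 15.1875 + 17.0859 = 47.8984
a^5/(5!(1-ρ)) = 1845.2812/(120 × 0.1000) = 153.7734
P₀ = 1/(47.8984 + 153.7734) = 0.004959
Lq = P₀·a^5·ρ / (5!(1-ρ)²) = 0.0049585 × 1845.2812 × 0.90000 / (120 × 0.010000) = 6.8624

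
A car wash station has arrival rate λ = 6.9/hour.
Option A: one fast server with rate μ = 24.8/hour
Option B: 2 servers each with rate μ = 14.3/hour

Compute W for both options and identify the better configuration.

Option A: single server μ = 24.8 (M/M/1)
  ρ_A = 6.9/24.8 = 0.2782
  W_A = 1/(μ-λ) = 1/(24.8-6.9) = 1/17.90 = 0.05587

Option B: 2 servers μ = 14.3 (M/M/2)
  ρ_B = λ/(cμ) = 6.9/(2×14.3) = 0.2413
  Offered load a = λ/μ = cρ = 6.9/14.3 = 0.4825
  P₀ = [ Σₙ₌₀^1 aⁿ/n! + a^2/(2!(1-ρ)) ]⁻¹
  Σ = a^0/0! + a^1/1! = 1.0000 + 0.4825 = 1.4825
  a^2/(2!(1-ρ)) = 0.2328/(2 × 0.7587) = 0.1534
  P₀ = 1/(1.4825 + 0.1534) = 0.6113
  Lq = P₀·a^2·ρ / (2!(1-ρ)²) = 0.6113 × 0.2328 × 0.2413 / (2 × 0.5757) = 0.02982
  Wq_B = Lq/λ = 0.02982/6.9 = 0.004322
  W_B = Wq_B + 1/μ = 0.004322 + 0.06993 = 0.07425

Since W_A = 0.05587 < W_B = 0.07425, Option A (single fast server) has the shorter time in system.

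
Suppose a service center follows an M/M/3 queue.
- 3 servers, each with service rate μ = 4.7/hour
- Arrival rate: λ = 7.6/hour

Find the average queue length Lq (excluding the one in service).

Traffic intensity: ρ = λ/(cμ) = 7.6/(3×4.7) = 0.5390
Since ρ = 0.5390 < 1, system is stable.
Offered load a = λ/μ = cρ = 7.6/4.7 = 1.6170
P₀ = [ Σₙ₌₀^2 aⁿ/n! + a^3/(3!(1-ρ)) ]⁻¹
Σ = a^0/0! + a^1/1! + a^2/2! = 1.0000 + 1.6170 + 1.3074 = 3.9244
a^3/(3!(1-ρ)) = 4.2281/(6 × 0.4610) = 1.5286
P₀ = 1/(3.9244 + 1.5286) = 0.1834
Lq = P₀·a^3·ρ / (3!(1-ρ)²) = 0.1834 × 4.2281 × 0.5390 / (6 × 0.2125) = 0.3278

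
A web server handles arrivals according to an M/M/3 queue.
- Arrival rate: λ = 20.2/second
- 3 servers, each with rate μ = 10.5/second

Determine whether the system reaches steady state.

Stability requires ρ = λ/(cμ) < 1
ρ = 20.2/(3 × 10.5) = 20.2/31.50 = 0.6413
Since 0.6413 < 1, the system is STABLE.
The servers are busy 64.13% of the time.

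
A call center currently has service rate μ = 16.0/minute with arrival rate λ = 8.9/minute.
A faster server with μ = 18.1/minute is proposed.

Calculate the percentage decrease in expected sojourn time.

System 1: ρ₁ = 8.9/16.0 = 0.5563, W₁ = 1/(16.0-8.9) = 0.14085
System 2: ρ₂ = 8.9/18.1 = 0.4917, W₂ = 1/(18.1-8.9) = 0.10870
Improvement: (W₁-W₂)/W₁ = (0.14085-0.10870)/0.14085 = 22.83%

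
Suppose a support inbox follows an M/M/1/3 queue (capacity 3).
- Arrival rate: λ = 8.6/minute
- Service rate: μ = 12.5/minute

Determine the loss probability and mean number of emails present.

ρ = λ/μ = 8.6/12.5 = 0.6880
P₀ = (1-ρ)/(1-ρ^(K+1)) = (1-0.6880)/(1-0.6880^4) = 0.3120/0.7759 = 0.4021
P_K = P₀×ρ^K = 0.40209 × 0.6880^3 = 0.40209 × 0.32566 = 0.1309
Blocking probability P_3 = 0.1309 (13.09%)
L = ρ[1 - (K+1)ρ^K + Kρ^(K+1)] / [(1-ρ)(1-ρ^(K+1))]
L = 0.6880 × (1 - 4×0.3257 + 3×0.2241) / ((1 - 0.6880) × (1 - 0.2241)) = 1.0501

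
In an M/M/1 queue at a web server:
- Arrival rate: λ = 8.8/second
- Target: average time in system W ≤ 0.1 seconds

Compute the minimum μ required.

For M/M/1: W = 1/(μ-λ)
Need W ≤ 0.1, so 1/(μ-λ) ≤ 0.1
μ - λ ≥ 1/0.1 = 10.0000
μ ≥ 8.8 + 10.0000 = 18.8000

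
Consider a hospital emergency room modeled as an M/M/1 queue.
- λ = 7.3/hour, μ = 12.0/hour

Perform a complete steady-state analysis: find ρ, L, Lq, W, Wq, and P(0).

Step 1: ρ = λ/μ = 7.3/12.0 = 0.6083
Step 2: L = λ/(μ-λ) = 7.3/4.70 = 1.5532
Step 3: Lq = λ²/(μ(μ-λ)) = 53.29/(12.0×4.70) = 0.9449
Step 4: W = 1/(μ-λ) = 1/4.70 = 0.21277
Step 5: Wq = λ/(μ(μ-λ)) = 7.3/(12.0×4.70) = 0.1294
Step 6: P(0) = 1-ρ = 0.3917
Verify: L = λW = 7.3×0.21277 = 1.5532 ✔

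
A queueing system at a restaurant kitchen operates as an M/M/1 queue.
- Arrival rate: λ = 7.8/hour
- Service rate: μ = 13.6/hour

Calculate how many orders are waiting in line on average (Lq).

ρ = λ/μ = 7.8/13.6 = 0.5735
For M/M/1: Lq = λ²/(μ(μ-λ))
Lq = 60.84/(13.6 × 5.80)
Lq = 0.7713 orders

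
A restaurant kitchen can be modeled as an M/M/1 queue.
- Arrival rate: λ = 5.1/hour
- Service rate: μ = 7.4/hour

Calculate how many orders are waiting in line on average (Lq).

ρ = λ/μ = 5.1/7.4 = 0.6892
For M/M/1: Lq = λ²/(μ(μ-λ))
Lq = 26.01/(7.4 × 2.30)
Lq = 1.5282 orders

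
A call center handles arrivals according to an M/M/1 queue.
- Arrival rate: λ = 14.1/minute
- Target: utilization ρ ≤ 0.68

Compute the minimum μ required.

ρ = λ/μ, so μ = λ/ρ
μ ≥ 14.1/0.68 = 20.7353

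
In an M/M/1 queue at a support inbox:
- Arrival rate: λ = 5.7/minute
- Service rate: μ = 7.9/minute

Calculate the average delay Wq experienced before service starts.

First, compute utilization: ρ = λ/μ = 5.7/7.9 = 0.7215
For M/M/1: Wq = λ/(μ(μ-λ))
Wq = 5.7/(7.9 × (7.9-5.7))
Wq = 5.7/(7.9 × 2.20)
Wq = 0.3280 minutes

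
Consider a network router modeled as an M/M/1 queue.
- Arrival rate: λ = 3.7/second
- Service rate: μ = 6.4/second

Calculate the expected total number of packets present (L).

ρ = λ/μ = 3.7/6.4 = 0.5781
For M/M/1: L = λ/(μ-λ)
L = 3.7/(6.4-3.7) = 3.7/2.70
L = 1.3704 packets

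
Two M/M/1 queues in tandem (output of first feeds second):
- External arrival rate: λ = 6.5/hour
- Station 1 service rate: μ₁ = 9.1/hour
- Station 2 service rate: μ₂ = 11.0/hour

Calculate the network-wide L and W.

By Jackson's theorem, each station behaves as independent M/M/1.
Station 1: ρ₁ = 6.5/9.1 = 0.7143, L₁ = ρ₁/(1-ρ₁) = λ/(μ₁-λ) = 6.5/2.60 = 2.5000
Station 2: ρ₂ = 6.5/11.0 = 0.5909, L₂ = ρ₂/(1-ρ₂) = λ/(μ₂-λ) = 6.5/4.50 = 1.4444
Total: L = L₁ + L₂ = 2.5000 + 1.4444 = 3.9444
W = L/λ = 3.9444/6.5 = 0.6068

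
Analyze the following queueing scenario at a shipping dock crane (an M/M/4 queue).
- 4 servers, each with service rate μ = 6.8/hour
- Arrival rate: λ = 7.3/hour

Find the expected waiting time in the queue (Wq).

Traffic intensity: ρ = λ/(cμ) = 7.3/(4×6.8) = 0.2684
Since ρ = 0.2684 < 1, system is stable.
Offered load a = λ/μ = cρ = 7.3/6.8 = 1.0735
P₀ = [ Σₙ₌₀^3 aⁿ/n! + a^4/(4!(1-ρ)) ]⁻¹
Σ = a^0/0! + a^1/1! + a^2/2! + a^3/3! = 1.00000 + 1.07353 + 0.576233 + 0.206201 = 2.8560
a^4/(4!(1-ρ)) = 1.3282/(24 × 0.7316) = 0.07564
P₀ = 1/(2.8560 + 0.07564) = 0.3411
Lq = P₀·a^4·ρ / (4!(1-ρ)²) = 0.3411 × 1.3282 × 0.2684 / (24 × 0.5353) = 0.009465
Wq = Lq/λ = 0.009465/7.3 = 0.001297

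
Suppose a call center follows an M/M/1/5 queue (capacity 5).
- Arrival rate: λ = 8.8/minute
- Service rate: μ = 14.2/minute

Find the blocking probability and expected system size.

ρ = λ/μ = 8.8/14.2 = 0.619718
P₀ = (1-ρ)/(1-ρ^(K+1)) = (1-0.619718)/(1-0.619718^6) = 0.3803/0.9434 = 0.4031
P_K = P₀×ρ^K = 0.4031 × 0.619718^5 = 0.4031 × 0.09141 = 0.03685
Blocking probability P_5 = 0.03685 (3.68%)
L = ρ[1 - (K+1)ρ^K + Kρ^(K+1)] / [(1-ρ)(1-ρ^(K+1))]
L = 0.619718 × (1 - 6×0.09141 + 5×0.05665) / ((1 - 0.619718) × (1 - 0.05665)) = 1.2693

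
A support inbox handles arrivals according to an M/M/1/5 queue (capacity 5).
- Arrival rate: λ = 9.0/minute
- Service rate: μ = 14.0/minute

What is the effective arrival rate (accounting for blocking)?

ρ = λ/μ = 9.0/14.0 = 0.64286
P₀ = (1-ρ)/(1-ρ^(K+1)) = (1-0.64286)/(1-0.64286^6) = 0.35714/0.92942 = 0.3843
P_K = P₀×ρ^K = 0.38426 × 0.64286^5 = 0.38426 × 0.10979 = 0.04219
λ_eff = λ(1-P_K) = 9.0 × (1 - 0.04219) = 9.0 × 0.95781 = 8.6203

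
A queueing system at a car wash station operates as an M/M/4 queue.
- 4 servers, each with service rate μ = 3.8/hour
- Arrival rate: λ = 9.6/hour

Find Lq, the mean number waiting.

Traffic intensity: ρ = λ/(cμ) = 9.6/(4×3.8) = 0.6316
Since ρ = 0.6316 < 1, system is stable.
Offered load a = λ/μ = cρ = 9.6/3.8 = 2.5263
P₀ = [ Σₙ₌₀^3 aⁿ/n! + a^4/(4!(1-ρ)) ]⁻¹
Σ = a^0/0! + a^1/1! + a^2/2! + a^3/3! = 1.0000 + 2.5263 + 3.1911 + 2.6873 = 9.4047
a^4/(4!(1-ρ)) = 40.7334/(24 × 0.36842) = 4.6068
P₀ = 1/(9.4047 + 4.6068) = 0.07137
Lq = P₀·a^4·ρ / (4!(1-ρ)²) = 0.071370 × 40.7334 × 0.63158 / (24 × 0.13573) = 0.5636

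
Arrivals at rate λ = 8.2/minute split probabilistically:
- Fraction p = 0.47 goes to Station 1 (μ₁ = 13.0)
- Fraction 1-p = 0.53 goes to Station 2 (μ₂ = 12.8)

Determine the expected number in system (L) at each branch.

Effective rates: λ₁ = 8.2×0.47 = 3.854, λ₂ = 8.2×0.53 = 4.346
Station 1: ρ₁ = 3.854/13.0 = 0.29646, L₁ = ρ₁/(1-ρ₁) = 0.29646/(1-0.29646) = 0.4214
Station 2: ρ₂ = 4.346/12.8 = 0.33953, L₂ = ρ₂/(1-ρ₂) = 0.33953/(1-0.33953) = 0.5141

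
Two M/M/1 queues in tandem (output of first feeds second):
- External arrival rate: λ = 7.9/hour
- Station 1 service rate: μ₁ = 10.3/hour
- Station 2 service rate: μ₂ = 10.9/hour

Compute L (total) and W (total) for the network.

By Jackson's theorem, each station behaves as independent M/M/1.
Station 1: ρ₁ = 7.9/10.3 = 0.7670, L₁ = ρ₁/(1-ρ₁) = λ/(μ₁-λ) = 7.9/2.40 = 3.2917
Station 2: ρ₂ = 7.9/10.9 = 0.7248, L₂ = ρ₂/(1-ρ₂) = λ/(μ₂-λ) = 7.9/3.00 = 2.6333
Total: L = L₁ + L₂ = 3.2917 + 2.6333 = 5.9250
W = L/λ = 5.9250/7.9 = 0.7500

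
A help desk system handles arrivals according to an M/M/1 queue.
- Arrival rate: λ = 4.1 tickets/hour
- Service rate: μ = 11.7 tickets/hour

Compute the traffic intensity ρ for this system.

Server utilization: ρ = λ/μ
ρ = 4.1/11.7 = 0.3504
The server is busy 35.04% of the time.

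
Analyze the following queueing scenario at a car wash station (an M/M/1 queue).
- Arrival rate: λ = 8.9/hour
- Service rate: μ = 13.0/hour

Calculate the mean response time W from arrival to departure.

First, compute utilization: ρ = λ/μ = 8.9/13.0 = 0.6846
For M/M/1: W = 1/(μ-λ)
W = 1/(13.0-8.9) = 1/4.10
W = 0.2439 hours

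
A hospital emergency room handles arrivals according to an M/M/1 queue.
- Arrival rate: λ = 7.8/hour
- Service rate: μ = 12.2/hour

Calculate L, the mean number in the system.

ρ = λ/μ = 7.8/12.2 = 0.6393
For M/M/1: L = λ/(μ-λ)
L = 7.8/(12.2-7.8) = 7.8/4.40
L = 1.7727 patients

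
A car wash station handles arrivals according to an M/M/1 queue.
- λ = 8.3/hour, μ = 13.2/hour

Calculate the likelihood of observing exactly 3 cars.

ρ = λ/μ = 8.3/13.2 = 0.6288
P(n) = (1-ρ)ρⁿ
P(3) = (1-0.6288) × 0.6288^3
P(3) = 0.37120 × 0.24862
P(3) = 0.09229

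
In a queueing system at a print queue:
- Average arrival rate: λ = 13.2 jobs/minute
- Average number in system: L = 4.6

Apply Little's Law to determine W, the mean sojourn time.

Little's Law: L = λW, so W = L/λ
W = 4.6/13.2 = 0.3485 minutes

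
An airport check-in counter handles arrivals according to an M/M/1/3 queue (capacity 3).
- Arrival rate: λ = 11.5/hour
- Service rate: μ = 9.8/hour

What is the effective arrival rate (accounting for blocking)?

ρ = λ/μ = 11.5/9.8 = 1.17347
P₀ = (1-ρ)/(1-ρ^(K+1)) = (1-1.17347)/(1-1.17347^4) = -0.1735/-0.8962 = 0.1936
P_K = P₀×ρ^K = 0.1936 × 1.17347^3 = 0.1936 × 1.6159 = 0.3128
λ_eff = λ(1-P_K) = 11.5 × (1 - 0.31277) = 11.5 × 0.68723 = 7.9031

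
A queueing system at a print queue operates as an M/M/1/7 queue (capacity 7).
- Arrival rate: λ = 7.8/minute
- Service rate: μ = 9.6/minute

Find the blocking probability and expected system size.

ρ = λ/μ = 7.8/9.6 = 0.8125
P₀ = (1-ρ)/(1-ρ^(K+1)) = (1-0.8125)/(1-0.8125^8) = 0.1875/0.8101 = 0.2315
P_K = P₀×ρ^K = 0.23146 × 0.8125^7 = 0.23146 × 0.23376 = 0.05411
Blocking probability P_7 = 0.05411 (5.41%)
L = ρ[1 - (K+1)ρ^K + Kρ^(K+1)] / [(1-ρ)(1-ρ^(K+1))]
L = 0.8125 × (1 - 8×0.233756 + 7×0.189927) / ((1 - 0.8125) × (1 - 0.189927)) = 2.4577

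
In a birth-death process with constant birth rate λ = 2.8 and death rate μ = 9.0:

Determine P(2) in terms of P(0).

For constant rates: P(n)/P(0) = (λ/μ)^n
P(2)/P(0) = (2.8/9.0)^2 = 0.31111^2 = 0.09679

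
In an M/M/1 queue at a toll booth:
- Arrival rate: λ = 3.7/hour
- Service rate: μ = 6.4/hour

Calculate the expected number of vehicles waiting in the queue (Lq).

ρ = λ/μ = 3.7/6.4 = 0.5781
For M/M/1: Lq = λ²/(μ(μ-λ))
Lq = 13.69/(6.4 × 2.70)
Lq = 0.7922 vehicles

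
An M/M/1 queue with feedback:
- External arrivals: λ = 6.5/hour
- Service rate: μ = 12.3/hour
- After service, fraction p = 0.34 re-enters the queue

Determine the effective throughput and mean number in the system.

Effective arrival rate: λ_eff = λ/(1-p) = 6.5/(1-0.34) = 6.5/0.66 = 9.8485
ρ = λ_eff/μ = 9.8485/12.3 = 0.80069
L = ρ/(1-ρ) = 0.80069/(1-0.80069) = 4.0173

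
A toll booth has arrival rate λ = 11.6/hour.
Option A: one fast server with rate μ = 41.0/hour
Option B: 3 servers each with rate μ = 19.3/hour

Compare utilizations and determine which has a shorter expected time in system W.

Option A: single server μ = 41.0 (M/M/1)
  ρ_A = 11.6/41.0 = 0.2829
  W_A = 1/(μ-λ) = 1/(41.0-11.6) = 1/29.40 = 0.03401

Option B: 3 servers μ = 19.3 (M/M/3)
  ρ_B = λ/(cμ) = 11.6/(3×19.3) = 0.2003
  Offered load a = λ/μ = cρ = 11.6/19.3 = 0.6010
  P₀ = [ Σₙ₌₀^2 aⁿ/n! + a^3/(3!(1-ρ)) ]⁻¹
  Σ = a^0/0! + a^1/1! + a^2/2! = 1.0000 + 0.60104 + 0.18062 = 1.7817
  a^3/(3!(1-ρ)) = 0.2171/(6 × 0.7997) = 0.04525
  P₀ = 1/(1.7817 + 0.04525) = 0.5474
  Lq = P₀·a^3·ρ / (3!(1-ρ)²) = 0.54737 × 0.21712 × 0.20035 / (6 × 0.63945) = 0.006206
  Wq_B = Lq/λ = 0.006206/11.6 = 0.0005350
  W_B = Wq_B + 1/μ = 0.0005350 + 0.05181 = 0.05235

Since W_A = 0.03401 < W_B = 0.05235, Option A (single fast server) has the shorter time in system.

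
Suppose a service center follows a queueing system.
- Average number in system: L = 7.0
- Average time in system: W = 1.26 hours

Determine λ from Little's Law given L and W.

Little's Law: L = λW, so λ = L/W
λ = 7.0/1.26 = 5.5556 customers/hour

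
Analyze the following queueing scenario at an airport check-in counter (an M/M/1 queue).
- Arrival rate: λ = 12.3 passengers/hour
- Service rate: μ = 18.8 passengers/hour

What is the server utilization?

Server utilization: ρ = λ/μ
ρ = 12.3/18.8 = 0.6543
The server is busy 65.43% of the time.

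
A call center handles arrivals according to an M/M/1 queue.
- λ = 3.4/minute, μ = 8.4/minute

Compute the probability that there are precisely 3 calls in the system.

ρ = λ/μ = 3.4/8.4 = 0.40476
P(n) = (1-ρ)ρⁿ
P(3) = (1-0.40476) × 0.40476^3
P(3) = 0.5952 × 0.06631
P(3) = 0.03947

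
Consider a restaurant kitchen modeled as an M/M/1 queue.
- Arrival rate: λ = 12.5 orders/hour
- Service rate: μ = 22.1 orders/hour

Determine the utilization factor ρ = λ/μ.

Server utilization: ρ = λ/μ
ρ = 12.5/22.1 = 0.5656
The server is busy 56.56% of the time.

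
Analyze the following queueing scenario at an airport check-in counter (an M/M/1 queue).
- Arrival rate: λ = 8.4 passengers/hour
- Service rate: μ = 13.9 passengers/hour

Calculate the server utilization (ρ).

Server utilization: ρ = λ/μ
ρ = 8.4/13.9 = 0.6043
The server is busy 60.43% of the time.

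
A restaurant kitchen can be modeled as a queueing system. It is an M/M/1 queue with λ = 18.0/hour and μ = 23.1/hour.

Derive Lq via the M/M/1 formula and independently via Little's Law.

Method 1 (direct): Lq = λ²/(μ(μ-λ)) = 324.00/(23.1 × 5.10) = 2.7502

Method 2 (Little's Law):
W = 1/(μ-λ) = 1/5.10 = 0.19608
Wq = W - 1/μ = 0.19608 - 0.043290 = 0.15279
Lq = λWq = 18.0 × 0.15279 = 2.7502 ✔ (matches Method 1)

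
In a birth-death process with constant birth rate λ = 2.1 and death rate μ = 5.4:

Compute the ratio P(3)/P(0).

For constant rates: P(n)/P(0) = (λ/μ)^n
P(3)/P(0) = (2.1/5.4)^3 = 0.38889^3 = 0.05881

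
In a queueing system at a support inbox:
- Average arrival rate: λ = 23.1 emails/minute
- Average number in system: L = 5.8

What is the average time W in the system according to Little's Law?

Little's Law: L = λW, so W = L/λ
W = 5.8/23.1 = 0.2511 minutes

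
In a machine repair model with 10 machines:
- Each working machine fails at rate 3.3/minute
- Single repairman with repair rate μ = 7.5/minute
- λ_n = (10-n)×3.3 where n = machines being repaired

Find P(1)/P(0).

P(1)/P(0) = ∏_{i=0}^{1-1} λ_i/μ_{i+1}
= (10-0)×3.3/7.5
= 4.4000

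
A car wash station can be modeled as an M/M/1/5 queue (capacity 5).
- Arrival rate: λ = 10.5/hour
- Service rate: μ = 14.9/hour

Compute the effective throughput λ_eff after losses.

ρ = λ/μ = 10.5/14.9 = 0.7047
P₀ = (1-ρ)/(1-ρ^(K+1)) = (1-0.7047)/(1-0.7047^6) = 0.2953/0.8775 = 0.3365
P_K = P₀×ρ^K = 0.3365 × 0.7047^5 = 0.3365 × 0.1738 = 0.05848
λ_eff = λ(1-P_K) = 10.5 × (1 - 0.058481) = 10.5 × 0.941519 = 9.8859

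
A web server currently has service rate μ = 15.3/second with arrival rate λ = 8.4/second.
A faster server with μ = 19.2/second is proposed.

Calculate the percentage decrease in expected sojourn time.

System 1: ρ₁ = 8.4/15.3 = 0.5490, W₁ = 1/(15.3-8.4) = 0.14493
System 2: ρ₂ = 8.4/19.2 = 0.4375, W₂ = 1/(19.2-8.4) = 0.092593
Improvement: (W₁-W₂)/W₁ = (0.14493-0.092593)/0.14493 = 36.11%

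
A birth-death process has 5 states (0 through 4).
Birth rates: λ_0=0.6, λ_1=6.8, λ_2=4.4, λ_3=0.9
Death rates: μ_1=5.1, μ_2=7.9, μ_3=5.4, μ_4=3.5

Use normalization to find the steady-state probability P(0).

Ratios P(n)/P(0) = (λ₀···λₙ₋₁)/(μ₁···μₙ):
P(1)/P(0) = (0.6)/(5.1) = 0.1176
P(2)/P(0) = (0.6×6.8)/(5.1×7.9) = 0.1013
P(3)/P(0) = (0.6×6.8×4.4)/(5.1×7.9×5.4) = 0.08251
P(4)/P(0) = (0.6×6.8×4.4×0.9)/(5.1×7.9×5.4×3.5) = 0.02122

Normalization: ∑ P(n) = 1
P(0) × (1.0000 + 0.1176 + 0.1013 + 0.08251 + 0.02122) = 1
P(0) × 1.3226 = 1
P(0) = 1/1.3226 = 0.7561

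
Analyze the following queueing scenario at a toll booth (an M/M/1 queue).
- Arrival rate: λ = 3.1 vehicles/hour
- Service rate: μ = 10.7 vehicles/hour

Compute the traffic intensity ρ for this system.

Server utilization: ρ = λ/μ
ρ = 3.1/10.7 = 0.2897
The server is busy 28.97% of the time.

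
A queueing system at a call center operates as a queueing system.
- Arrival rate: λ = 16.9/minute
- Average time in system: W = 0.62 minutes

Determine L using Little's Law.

Little's Law: L = λW
L = 16.9 × 0.62 = 10.4780 calls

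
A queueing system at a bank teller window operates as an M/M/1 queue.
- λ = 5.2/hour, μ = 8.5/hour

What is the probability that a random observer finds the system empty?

ρ = λ/μ = 5.2/8.5 = 0.6118
P(0) = 1 - ρ = 1 - 0.6118 = 0.3882
The server is idle 38.82% of the time.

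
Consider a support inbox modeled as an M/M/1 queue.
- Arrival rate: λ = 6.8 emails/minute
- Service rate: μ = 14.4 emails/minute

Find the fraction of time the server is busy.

Server utilization: ρ = λ/μ
ρ = 6.8/14.4 = 0.4722
The server is busy 47.22% of the time.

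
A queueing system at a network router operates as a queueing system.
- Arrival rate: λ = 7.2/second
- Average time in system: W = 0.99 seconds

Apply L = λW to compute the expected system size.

Little's Law: L = λW
L = 7.2 × 0.99 = 7.1280 packets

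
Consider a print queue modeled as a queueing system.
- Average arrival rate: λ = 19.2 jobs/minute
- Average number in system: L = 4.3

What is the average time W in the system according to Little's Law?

Little's Law: L = λW, so W = L/λ
W = 4.3/19.2 = 0.2240 minutes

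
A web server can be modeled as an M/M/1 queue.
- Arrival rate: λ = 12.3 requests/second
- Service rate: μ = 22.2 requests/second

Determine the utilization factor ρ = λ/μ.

Server utilization: ρ = λ/μ
ρ = 12.3/22.2 = 0.5541
The server is busy 55.41% of the time.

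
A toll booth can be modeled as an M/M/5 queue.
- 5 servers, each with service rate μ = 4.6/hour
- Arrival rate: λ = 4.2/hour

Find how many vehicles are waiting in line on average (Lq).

Traffic intensity: ρ = λ/(cμ) = 4.2/(5×4.6) = 0.1826
Since ρ = 0.1826 < 1, system is stable.
Offered load a = λ/μ = cρ = 4.2/4.6 = 0.9130
P₀ = [ Σₙ₌₀^4 aⁿ/n! + a^5/(5!(1-ρ)) ]⁻¹
Σ = a^0/0! + a^1/1! + a^2/2! + a^3/3! + a^4/4! = 1.0000 + 0.9130 + 0.4168 + 0.1269 + 0.02896 = 2.4857
a^5/(5!(1-ρ)) = 0.6345/(120 × 0.8174) = 0.006469
P₀ = 1/(2.4857 + 0.006469) = 0.4013
Lq = P₀·a^5·ρ / (5!(1-ρ)²) = 0.4013 × 0.6345 × 0.1826 / (120 × 0.6681) = 0.0005799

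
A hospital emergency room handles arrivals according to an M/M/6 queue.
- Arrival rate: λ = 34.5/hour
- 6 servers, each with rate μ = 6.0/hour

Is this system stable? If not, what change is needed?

Stability requires ρ = λ/(cμ) < 1
ρ = 34.5/(6 × 6.0) = 34.5/36.00 = 0.9583
Since 0.9583 < 1, the system is STABLE.
The servers are busy 95.83% of the time.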